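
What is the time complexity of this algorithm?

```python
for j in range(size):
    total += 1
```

Time complexity: O(n).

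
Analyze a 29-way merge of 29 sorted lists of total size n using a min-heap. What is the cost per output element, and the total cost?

Maintain a min-heap of size 29 holding the current head of each list. Each output step does one extract-min (O(log 29)) and one insert of that list's next element (O(log 29)). Each of the n elements passes through the heap exactly once, so the total cost is O(n log 29), i.e. O(log 29) per output element.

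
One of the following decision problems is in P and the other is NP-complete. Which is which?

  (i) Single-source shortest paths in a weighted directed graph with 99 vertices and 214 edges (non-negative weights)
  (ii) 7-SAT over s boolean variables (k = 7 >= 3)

(i) is P: Dijkstra's algorithm runs in O((V+E) log V).
(ii) is NP-complete: 3-SAT is NP-complete (Cook-Levin); k-SAT for k>=3 reduces from 3-SAT.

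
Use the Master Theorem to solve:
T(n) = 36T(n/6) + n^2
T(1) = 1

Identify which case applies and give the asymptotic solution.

a=36, b=6, f(n)=n^2.
log_6(36) = 2, so n^(log_b(a)) = n^2.
f(n) = Theta(n^2), so Case 2 applies.
T(n) = Theta(n^2 log n).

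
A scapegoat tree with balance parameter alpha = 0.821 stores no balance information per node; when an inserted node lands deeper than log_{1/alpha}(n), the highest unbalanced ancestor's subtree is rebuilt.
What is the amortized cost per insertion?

Search/insert path is O(log n). A rebuild of a subtree of size s costs O(s), but with alpha = 0.821 at least Omega(s) insertions must have occurred in that subtree since its last rebuild. Charging O(1) of the rebuild to each such insertion gives O(log n) amortized.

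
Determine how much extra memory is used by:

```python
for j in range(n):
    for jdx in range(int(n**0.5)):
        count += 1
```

Space complexity: O(1).
Only a constant amount of auxiliary storage is used; nothing grows with n.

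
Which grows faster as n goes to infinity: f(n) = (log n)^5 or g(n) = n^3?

g(n) = n^3 grows faster: any positive polynomial dominates any polylog.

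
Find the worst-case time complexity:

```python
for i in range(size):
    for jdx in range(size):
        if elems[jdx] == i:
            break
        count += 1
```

Time complexity: O(n^2).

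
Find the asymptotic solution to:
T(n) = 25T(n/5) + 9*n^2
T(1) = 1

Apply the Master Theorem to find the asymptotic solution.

a=25, b=5, f(n)=9*n^2. log_5(25) = 2. Case 2: T(n) = O(n^2 log n).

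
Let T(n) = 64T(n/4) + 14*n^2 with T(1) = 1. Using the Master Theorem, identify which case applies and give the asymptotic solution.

a=64, b=4, f(n)=14*n^2.
log_4(64) = 3 > 2.
Since f(n) = O(n^2) is polynomially smaller than n^3, Case 1 applies.
T(n) = Theta(n^3).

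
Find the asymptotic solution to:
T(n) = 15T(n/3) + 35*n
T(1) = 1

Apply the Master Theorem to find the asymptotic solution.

a=15, b=3, f(n)=35*n. log_3(15) = 2.465. Case 1 of Master Theorem: T(n) = O(n^2.465).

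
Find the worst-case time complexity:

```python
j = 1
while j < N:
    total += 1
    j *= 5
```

Time complexity: O(log n).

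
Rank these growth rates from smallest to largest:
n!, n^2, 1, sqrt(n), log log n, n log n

Ordered by growth rate: 1 < log log n < sqrt(n) < n log n < n^2 < n!.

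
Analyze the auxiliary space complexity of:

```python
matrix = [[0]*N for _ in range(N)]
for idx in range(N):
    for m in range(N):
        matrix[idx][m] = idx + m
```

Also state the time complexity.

Space complexity: O(n^2).
A 2D structure of size n x n is allocated.
Time complexity: O(n^2).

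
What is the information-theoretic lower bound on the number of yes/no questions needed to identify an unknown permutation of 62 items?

There are 62! = 31469973260387937525653122354950764088012280797258232192163168247821107200000000000000 permutations. Each yes/no question gives at most 1 bit, so at least ceil(log_2(31469973260387937525653122354950764088012280797258232192163168247821107200000000000000)) = 285 questions are needed.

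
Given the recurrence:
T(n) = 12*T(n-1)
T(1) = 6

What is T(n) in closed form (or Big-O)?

Each step multiplies by 12. T(n) = T(1)*12^(n-1) = 6*12^(n-1).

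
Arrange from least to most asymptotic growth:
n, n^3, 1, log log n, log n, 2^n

Ordered by growth rate: 1 < log log n < log n < n < n^3 < 2^n.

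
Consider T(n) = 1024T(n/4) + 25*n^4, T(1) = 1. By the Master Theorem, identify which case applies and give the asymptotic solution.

a=1024, b=4, f(n)=25*n^4.
log_4(1024) = 5 > 4.
Since f(n) = O(n^4) is polynomially smaller than n^5, Case 1 applies.
T(n) = Theta(n^5).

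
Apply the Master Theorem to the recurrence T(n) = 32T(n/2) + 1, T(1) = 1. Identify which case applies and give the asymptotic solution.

a=32, b=2, f(n)=1.
log_2(32) = 5 > 0.
Since f(n) = O(n^0) is polynomially smaller than n^5, Case 1 applies.
T(n) = Theta(n^5).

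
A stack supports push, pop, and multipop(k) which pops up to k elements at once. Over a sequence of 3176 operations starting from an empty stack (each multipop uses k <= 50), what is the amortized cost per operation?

Each element is pushed exactly once and popped at most once (whether by pop or as part of a multipop). So the total number of individual pops over the whole sequence is at most the number of pushes, which is at most 3176. Total work <= 2 * 3176, hence O(1) amortized per operation.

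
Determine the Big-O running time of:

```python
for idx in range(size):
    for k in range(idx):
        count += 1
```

Time complexity: O(n^2).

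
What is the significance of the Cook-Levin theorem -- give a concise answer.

The Cook-Levin theorem proves that SAT is NP-complete. It was the first problem shown to be NP-complete, establishing the foundation for proving other problems NP-complete via reductions from SAT.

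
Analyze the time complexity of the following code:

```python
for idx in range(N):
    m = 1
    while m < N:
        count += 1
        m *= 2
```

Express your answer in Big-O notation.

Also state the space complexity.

Time complexity: O(n log n).
Space complexity: O(1).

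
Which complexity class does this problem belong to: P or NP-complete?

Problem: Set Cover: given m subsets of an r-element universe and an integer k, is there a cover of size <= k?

This problem is NP-complete: one of Karp's 21 NP-complete problems (with k part of the input).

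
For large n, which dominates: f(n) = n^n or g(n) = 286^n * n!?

g(n) = 286^n * n! grows faster: by Stirling n! ~ sqrt(2 pi n)(n/e)^n, so 286^n n! / n^n ~ (286/e)^n sqrt(2 pi n) -> infinity since 286/e > 1.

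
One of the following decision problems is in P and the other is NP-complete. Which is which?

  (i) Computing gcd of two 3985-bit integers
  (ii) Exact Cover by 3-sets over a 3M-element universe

(i) is P: the Euclidean algorithm runs in polynomial time in the bit-length.
(ii) is NP-complete: one of Karp's 21 NP-complete problems.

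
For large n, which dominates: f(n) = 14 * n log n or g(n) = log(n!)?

f(n) = 14 * n log n and g(n) = log(n!) are Theta of each other: Stirling: log(n!) = n log n - n + O(log n) = Theta(n log n); the constant 14 doesn't change the Theta class.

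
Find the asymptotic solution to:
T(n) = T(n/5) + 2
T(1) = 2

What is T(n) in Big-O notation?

Each step divides n by 5 and adds 2. After log_5(n) steps, T(n) = O(log n).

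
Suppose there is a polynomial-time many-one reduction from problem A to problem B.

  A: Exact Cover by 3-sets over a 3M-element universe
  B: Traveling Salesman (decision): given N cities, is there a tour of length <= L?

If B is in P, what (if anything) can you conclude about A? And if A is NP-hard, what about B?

A poly-time reduction A <=_p B means any A-instance can be transformed to a B-instance in poly time.
If B is in P: compose the reduction with B's poly-time algorithm to solve A in poly time, so A is in P.
If A is NP-hard: every NP problem reduces to A, which reduces to B; composing reductions, every NP problem reduces to B, so B is NP-hard.
(Here in fact A is NP-complete and B is NP-complete.)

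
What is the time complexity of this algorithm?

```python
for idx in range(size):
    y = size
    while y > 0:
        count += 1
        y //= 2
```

Time complexity: O(n log n).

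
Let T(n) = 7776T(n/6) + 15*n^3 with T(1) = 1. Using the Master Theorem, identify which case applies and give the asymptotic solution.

a=7776, b=6, f(n)=15*n^3.
log_6(7776) = 5 > 3.
Since f(n) = O(n^3) is polynomially smaller than n^5, Case 1 applies.
T(n) = Theta(n^5).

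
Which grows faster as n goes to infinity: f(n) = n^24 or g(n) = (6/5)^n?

g(n) = (6/5)^n grows faster: (6/5)^n is exponential with base 6/5 > 1, dominating every polynomial.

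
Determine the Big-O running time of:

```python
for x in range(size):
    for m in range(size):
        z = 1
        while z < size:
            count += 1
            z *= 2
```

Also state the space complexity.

Time complexity: O(n^2 log n).
Space complexity: O(1).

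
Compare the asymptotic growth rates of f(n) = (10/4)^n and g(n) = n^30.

f(n) = (10/4)^n grows faster: (10/4)^n is exponential with base 10/4 > 1, dominating every polynomial.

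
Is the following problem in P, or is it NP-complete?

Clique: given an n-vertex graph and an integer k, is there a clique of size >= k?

This problem is NP-complete: complement of Independent Set / Vertex Cover (with k part of the input).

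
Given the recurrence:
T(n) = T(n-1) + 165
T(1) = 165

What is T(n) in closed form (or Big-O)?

Unrolling: T(n) = T(n-1) + 165 = T(n-2) + 2*165 = ... = T(1) + (n-1)*165 = 165 + (n-1)*165 = 165n.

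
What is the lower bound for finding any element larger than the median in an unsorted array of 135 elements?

To find an element larger than the median of 135 elements, we must see Omega(n) elements. Without seeing enough elements, an adversary can make any unseen element the median.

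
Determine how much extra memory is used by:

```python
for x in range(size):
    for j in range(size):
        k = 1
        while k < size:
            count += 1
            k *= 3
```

Space complexity: O(1).
Only a constant amount of auxiliary storage is used; nothing grows with n.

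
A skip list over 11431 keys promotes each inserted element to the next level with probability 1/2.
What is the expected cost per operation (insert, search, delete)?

Expected number of levels is O(log_2(11431)) = O(log n). A search visits O(1) expected nodes per level over O(log n) levels. Insert/delete are a search plus O(1) pointer updates per level. Expected O(log n) per operation.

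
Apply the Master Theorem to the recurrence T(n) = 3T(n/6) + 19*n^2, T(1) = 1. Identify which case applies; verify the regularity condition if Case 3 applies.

a=3, b=6, f(n)=19*n^2.
log_6(3) = 0.6131 < 2.
f(n) = Omega(n^(0.6131+epsilon)) for some epsilon > 0, so Case 3 is the candidate.
Regularity: a*f(n/b) = 3*19*(n/6)^2 = (3/36)*19*n^2 <= c*f(n) with c = 3/36 < 1. Satisfied.
Case 3: T(n) = Theta(n^2).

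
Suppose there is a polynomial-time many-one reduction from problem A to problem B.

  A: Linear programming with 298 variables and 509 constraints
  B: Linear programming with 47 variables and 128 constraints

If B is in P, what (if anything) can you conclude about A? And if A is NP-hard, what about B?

A poly-time reduction A <=_p B means any A-instance can be transformed to a B-instance in poly time.
If B is in P: compose the reduction with B's poly-time algorithm to solve A in poly time, so A is in P.
If A is NP-hard: every NP problem reduces to A, which reduces to B; composing reductions, every NP problem reduces to B, so B is NP-hard.
(Here in fact A is P and B is P.)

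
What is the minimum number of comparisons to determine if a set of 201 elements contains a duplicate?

Determining if 201 elements are all distinct requires Omega(n log n) comparisons in the comparison model. This follows from the element distinctness lower bound.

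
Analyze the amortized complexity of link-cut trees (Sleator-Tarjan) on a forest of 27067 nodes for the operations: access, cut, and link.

Link-cut trees represent the forest using splay trees over preferred paths. With potential Phi = sum over nodes of log(size of virtual subtree), each access on 27067 nodes is O(log 27067) = O(log n) amortized by the splay-tree access lemma. Cut and link are O(1) plus one access.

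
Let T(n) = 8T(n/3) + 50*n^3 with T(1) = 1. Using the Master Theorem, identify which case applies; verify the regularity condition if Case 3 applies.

a=8, b=3, f(n)=50*n^3.
log_3(8) = 1.893 < 3.
f(n) = Omega(n^(1.893+epsilon)) for some epsilon > 0, so Case 3 is the candidate.
Regularity: a*f(n/b) = 8*50*(n/3)^3 = (8/27)*50*n^3 <= c*f(n) with c = 8/27 < 1. Satisfied.
Case 3: T(n) = Theta(n^3).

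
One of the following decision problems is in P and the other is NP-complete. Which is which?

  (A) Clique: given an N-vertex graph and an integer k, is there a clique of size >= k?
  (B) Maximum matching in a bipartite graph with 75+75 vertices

(A) is NP-complete: complement of Independent Set / Vertex Cover (with k part of the input).
(B) is P: Hopcroft-Karp runs in O(E sqrt(V)).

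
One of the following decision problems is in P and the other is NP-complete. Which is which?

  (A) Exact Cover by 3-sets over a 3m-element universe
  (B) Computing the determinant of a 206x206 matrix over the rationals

(A) is NP-complete: one of Karp's 21 NP-complete problems.
(B) is P: Gaussian elimination runs in O(n^3).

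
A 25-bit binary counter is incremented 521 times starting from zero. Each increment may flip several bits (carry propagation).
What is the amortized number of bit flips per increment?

Bit i flips on every 2^i-th increment, so over 521 increments bit i flips floor(521/2^i) times. Summing over i: total flips < 2 * 521. Amortized: < 2 = O(1) per increment.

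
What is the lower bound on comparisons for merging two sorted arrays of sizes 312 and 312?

Adversary argument: with sizes 312 and 312 (differing by at most 1), interleave the two arrays so that every consecutive pair in the output comes from different inputs. Then each of the 623 adjacent output pairs must be directly compared, or the algorithm cannot determine their relative order. So 623 comparisons are necessary; standard merge achieves this.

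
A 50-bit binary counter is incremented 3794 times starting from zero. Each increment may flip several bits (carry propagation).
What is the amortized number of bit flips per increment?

Bit i flips on every 2^i-th increment, so over 3794 increments bit i flips floor(3794/2^i) times. Summing over i: total flips < 2 * 3794. Amortized: < 2 = O(1) per increment.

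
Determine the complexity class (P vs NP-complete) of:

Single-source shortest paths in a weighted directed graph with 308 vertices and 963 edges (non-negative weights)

This problem is in P: Dijkstra's algorithm runs in O((V+E) log V).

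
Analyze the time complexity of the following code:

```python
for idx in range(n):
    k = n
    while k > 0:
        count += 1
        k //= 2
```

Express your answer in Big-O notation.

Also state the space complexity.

Time complexity: O(n log n).
Space complexity: O(1).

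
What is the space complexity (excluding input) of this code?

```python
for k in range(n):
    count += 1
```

Space complexity: O(1).
Only a constant amount of auxiliary storage is used; nothing grows with n.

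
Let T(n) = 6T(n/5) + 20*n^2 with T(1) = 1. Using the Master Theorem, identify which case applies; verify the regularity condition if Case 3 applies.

a=6, b=5, f(n)=20*n^2.
log_5(6) = 1.113 < 2.
f(n) = Omega(n^(1.113+epsilon)) for some epsilon > 0, so Case 3 is the candidate.
Regularity: a*f(n/b) = 6*20*(n/5)^2 = (6/25)*20*n^2 <= c*f(n) with c = 6/25 < 1. Satisfied.
Case 3: T(n) = Theta(n^2).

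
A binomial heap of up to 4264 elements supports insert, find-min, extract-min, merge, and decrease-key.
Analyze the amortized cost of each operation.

A binomial heap with n <= 4264 elements has at most floor(log_2 4264) + 1 = 13 trees. Using potential Phi = number of trees: Insert adds one tree, but cascading merges reduce count -- amortized O(1). Find-min reads the cached minimum pointer: O(1). Extract-min creates O(log n) new trees: O(log n). Merge combines tree lists: O(log n). Decrease-key sifts the element up its tree of height <= log n: O(log n).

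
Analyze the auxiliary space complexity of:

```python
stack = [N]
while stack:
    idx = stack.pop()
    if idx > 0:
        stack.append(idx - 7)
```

Space complexity: O(1).
Only a constant amount of auxiliary storage is used; nothing grows with n.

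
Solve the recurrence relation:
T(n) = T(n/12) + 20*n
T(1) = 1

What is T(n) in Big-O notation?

Geometric series: 20*n*(1 + 1/12 + 1/12^2 + ...) = O(n). T(n) = O(n).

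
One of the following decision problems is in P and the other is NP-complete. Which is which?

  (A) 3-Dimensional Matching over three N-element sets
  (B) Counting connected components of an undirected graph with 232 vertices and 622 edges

(A) is NP-complete: one of Karp's 21 NP-complete problems.
(B) is P: BFS/DFS visits each vertex and edge once: O(V+E).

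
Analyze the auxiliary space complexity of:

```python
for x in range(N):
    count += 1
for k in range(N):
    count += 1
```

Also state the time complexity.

Space complexity: O(1).
Only a constant amount of auxiliary storage is used; nothing grows with n.
Time complexity: O(n).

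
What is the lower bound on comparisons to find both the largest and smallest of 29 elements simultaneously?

Pair elements first (floor(29/2) comparisons), then find max among winners and min among losers. Total: ceil(3*29/2) - 2 = 42 comparisons.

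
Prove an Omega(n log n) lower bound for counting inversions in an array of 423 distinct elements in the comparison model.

Decision-tree argument: at any leaf, the comparisons made (with transitivity) must totally order all 423 elements -- otherwise some pair (i,j) is unordered, and an adversary can present two inputs agreeing on every comparison made but with that pair flipped, changing the inversion count by 1, so the leaf's output is wrong on one of them. Hence the tree has >= 423! leaves and height >= log_2(423!) = Omega(n log n). Modified merge sort achieves O(n log n).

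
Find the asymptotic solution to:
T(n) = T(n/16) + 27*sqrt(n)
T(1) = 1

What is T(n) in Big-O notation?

Each level contributes sqrt(n/16^k). Geometric series with ratio 1/sqrt(16) < 1 sums to O(sqrt(n)).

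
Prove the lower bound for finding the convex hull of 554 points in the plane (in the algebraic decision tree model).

Reduction from sorting: given 554 numbers x_1,...,x_{554}, map x_i to the point (x_i, x_i^2) on the parabola y = x^2. All points are on the convex hull, and walking the hull gives them in sorted x-order. Since sorting requires Omega(n log n), so does planar convex hull.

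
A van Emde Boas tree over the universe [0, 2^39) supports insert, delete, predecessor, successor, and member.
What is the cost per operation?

vEB recursively partitions [0, 549755813888) into sqrt(u) clusters of size sqrt(u). Each operation recurses into either one cluster or the summary, never both: T(u) = T(sqrt(u)) + O(1) => T(u) = O(log log u) = O(log 39). This is worst-case, not just amortized.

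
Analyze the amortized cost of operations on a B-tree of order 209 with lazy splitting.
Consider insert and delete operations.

In a B-tree of order 209, a node splits when it has 209 keys. With lazy splitting, we use potential Phi = number of full nodes + number of near-empty nodes. Each split costs O(1) but reduces potential. Between splits, at least 104 insertions must occur in that node. Amortized structural cost is O(1) per operation, plus O(log_209 n) traversal.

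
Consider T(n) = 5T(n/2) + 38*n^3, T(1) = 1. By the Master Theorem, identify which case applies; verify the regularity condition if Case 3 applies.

a=5, b=2, f(n)=38*n^3.
log_2(5) = 2.322 < 3.
f(n) = Omega(n^(2.322+epsilon)) for some epsilon > 0, so Case 3 is the candidate.
Regularity: a*f(n/b) = 5*38*(n/2)^3 = (5/8)*38*n^3 <= c*f(n) with c = 5/8 < 1. Satisfied.
Case 3: T(n) = Theta(n^3).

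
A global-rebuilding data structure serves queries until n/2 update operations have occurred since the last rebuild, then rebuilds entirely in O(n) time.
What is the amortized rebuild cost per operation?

The O(n) rebuild is triggered by n/2 operations, so each contributes O(n)/(n/2) = O(2) = O(1) to the rebuild cost.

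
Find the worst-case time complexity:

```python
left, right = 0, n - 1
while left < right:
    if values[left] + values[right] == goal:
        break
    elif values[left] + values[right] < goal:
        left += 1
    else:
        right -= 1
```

Time complexity: O(n).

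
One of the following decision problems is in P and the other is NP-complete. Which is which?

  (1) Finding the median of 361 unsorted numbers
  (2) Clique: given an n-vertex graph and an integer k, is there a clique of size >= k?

(1) is P: linear-time selection (median-of-medians) runs in O(n).
(2) is NP-complete: complement of Independent Set / Vertex Cover (with k part of the input).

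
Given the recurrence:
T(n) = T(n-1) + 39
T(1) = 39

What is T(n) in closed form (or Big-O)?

Unrolling: T(n) = T(n-1) + 39 = T(n-2) + 2*39 = ... = T(1) + (n-1)*39 = 39 + (n-1)*39 = 39n.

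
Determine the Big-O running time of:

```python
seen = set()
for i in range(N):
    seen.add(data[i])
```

Time complexity: O(n).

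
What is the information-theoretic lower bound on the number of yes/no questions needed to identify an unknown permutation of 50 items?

There are 50! = 30414093201713378043612608166064768844377641568960512000000000000 permutations. Each yes/no question gives at most 1 bit, so at least ceil(log_2(30414093201713378043612608166064768844377641568960512000000000000)) = 215 questions are needed.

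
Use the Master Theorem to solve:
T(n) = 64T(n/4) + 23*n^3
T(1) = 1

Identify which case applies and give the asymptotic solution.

a=64, b=4, f(n)=23*n^3.
log_4(64) = 3, so n^(log_b(a)) = n^3.
f(n) = Theta(n^3), so Case 2 applies.
T(n) = Theta(n^3 log n).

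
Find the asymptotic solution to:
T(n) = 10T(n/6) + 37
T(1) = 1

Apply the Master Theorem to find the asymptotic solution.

a=10, b=6, f(n)=37. log_6(10) = 1.285. Case 1 of Master Theorem: T(n) = O(n^1.285).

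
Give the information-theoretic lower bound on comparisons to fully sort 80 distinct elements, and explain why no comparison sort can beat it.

A comparison sort is a binary decision tree whose leaves are the 80! = 71569457046263802294811533723186532165584657342365752577109445058227039255480148842668944867280814080000000000000000000 possible output permutations. A binary tree with L leaves has height >= ceil(log_2(L)). So any comparison sort needs >= ceil(log_2(80!)) = 395 comparisons in the worst case.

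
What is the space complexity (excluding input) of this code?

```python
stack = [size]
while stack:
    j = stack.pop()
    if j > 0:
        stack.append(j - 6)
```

Space complexity: O(1).
Only a constant amount of auxiliary storage is used; nothing grows with n.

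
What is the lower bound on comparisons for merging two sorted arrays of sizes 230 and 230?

Adversary argument: with sizes 230 and 230 (differing by at most 1), interleave the two arrays so that every consecutive pair in the output comes from different inputs. Then each of the 459 adjacent output pairs must be directly compared, or the algorithm cannot determine their relative order. So 459 comparisons are necessary; standard merge achieves this.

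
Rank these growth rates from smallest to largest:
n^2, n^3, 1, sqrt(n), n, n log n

Ordered by growth rate: 1 < sqrt(n) < n < n log n < n^2 < n^3.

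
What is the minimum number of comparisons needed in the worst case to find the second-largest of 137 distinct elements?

Lower bound: finding the max needs 137-1 comparisons. By the adversary weight-doubling argument, the max must personally win >= ceil(log_2(137)) = 8 comparisons; the 2nd-largest is among those 8 losers, needing 8-1 more comparisons. Total >= 137-1 + 8-1 = 143. A balanced knockout tournament achieves this.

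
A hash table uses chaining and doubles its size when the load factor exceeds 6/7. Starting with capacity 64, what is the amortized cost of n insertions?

Rehashing occurs when load exceeds 6/7. Total rehash cost is geometric series summing to O(n). Each insertion itself is O(1). Amortized: O(1).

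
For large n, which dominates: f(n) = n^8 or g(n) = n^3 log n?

f(n) = n^8 grows faster: n^8 / (n^3 log n) = n^5/log n -> infinity.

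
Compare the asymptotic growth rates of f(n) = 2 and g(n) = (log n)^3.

g(n) = (log n)^3 grows faster: any unbounded function dominates a constant.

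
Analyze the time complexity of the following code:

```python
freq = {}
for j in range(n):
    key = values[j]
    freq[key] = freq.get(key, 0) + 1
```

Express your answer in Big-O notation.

Time complexity: O(n).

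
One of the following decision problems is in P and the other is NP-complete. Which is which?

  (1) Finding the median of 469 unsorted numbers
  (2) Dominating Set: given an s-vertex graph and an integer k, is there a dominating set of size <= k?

(1) is P: linear-time selection (median-of-medians) runs in O(n).
(2) is NP-complete: reduces from Set Cover (with k part of the input).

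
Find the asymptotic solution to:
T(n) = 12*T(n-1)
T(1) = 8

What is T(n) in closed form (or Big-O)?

Each step multiplies by 12. T(n) = T(1)*12^(n-1) = 8*12^(n-1).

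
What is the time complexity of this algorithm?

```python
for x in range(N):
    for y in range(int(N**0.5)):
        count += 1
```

Time complexity: O(n * sqrt(n)).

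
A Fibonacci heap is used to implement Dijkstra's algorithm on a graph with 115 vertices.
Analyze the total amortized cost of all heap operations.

Dijkstra performs 115 insert, 115 extract-min, and at most E decrease-key operations. With Fibonacci heap: insert O(1) amortized, extract-min O(log n) amortized, decrease-key O(1) amortized. Total with n = 115: O(n * 1 + n * log n + E * 1) = O(n log n + E).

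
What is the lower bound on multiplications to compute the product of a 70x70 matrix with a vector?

A 70x70 matrix-vector product has 70 inner products of length 70. Output depends on all 70^2 = 4900 matrix entries. At least 4900 multiplications needed.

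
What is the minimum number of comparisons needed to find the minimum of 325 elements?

Finding the minimum requires 324 comparisons, identical reasoning to finding the maximum. Each comparison eliminates one candidate.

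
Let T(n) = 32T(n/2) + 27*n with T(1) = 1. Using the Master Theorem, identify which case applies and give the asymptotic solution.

a=32, b=2, f(n)=27*n.
log_2(32) = 5 > 1.
Since f(n) = O(n^1) is polynomially smaller than n^5, Case 1 applies.
T(n) = Theta(n^5).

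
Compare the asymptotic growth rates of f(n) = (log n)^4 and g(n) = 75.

f(n) = (log n)^4 grows faster: any unbounded function dominates a constant.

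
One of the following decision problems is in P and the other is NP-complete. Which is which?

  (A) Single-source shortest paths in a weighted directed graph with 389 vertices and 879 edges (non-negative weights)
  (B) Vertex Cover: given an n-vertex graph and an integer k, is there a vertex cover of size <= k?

(A) is P: Dijkstra's algorithm runs in O((V+E) log V).
(B) is NP-complete: one of Karp's 21 NP-complete problems (with k part of the input; for any fixed constant k it is in P).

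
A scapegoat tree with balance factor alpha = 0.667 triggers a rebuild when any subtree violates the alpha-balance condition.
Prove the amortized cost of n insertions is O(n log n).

Define potential Phi = c * sum of |size(left(v)) - size(right(v))| over all nodes. An insertion at depth d costs O(d) = O(log n) and increases Phi by O(log n). When a rebuild of subtree of size s occurs, it costs O(s) but reduces Phi by Omega(s). With alpha = 0.667, between rebuilds Omega(s) insertions must occur. Amortized cost per insertion: O(log n).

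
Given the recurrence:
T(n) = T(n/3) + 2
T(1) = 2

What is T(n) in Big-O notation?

Each step divides n by 3 and adds 2. After log_3(n) steps, T(n) = O(log n).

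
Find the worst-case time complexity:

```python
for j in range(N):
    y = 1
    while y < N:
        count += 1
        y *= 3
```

Time complexity: O(n log n).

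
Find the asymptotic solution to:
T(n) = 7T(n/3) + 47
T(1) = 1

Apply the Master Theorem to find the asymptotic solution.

a=7, b=3, f(n)=47. log_3(7) = 1.771. Case 1 of Master Theorem: T(n) = O(n^1.771).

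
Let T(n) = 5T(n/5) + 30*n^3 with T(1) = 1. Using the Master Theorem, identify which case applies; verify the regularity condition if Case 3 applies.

a=5, b=5, f(n)=30*n^3.
log_5(5) = 1 < 3.
f(n) = Omega(n^(1+epsilon)) for some epsilon > 0, so Case 3 is the candidate.
Regularity: a*f(n/b) = 5*30*(n/5)^3 = (5/125)*30*n^3 <= c*f(n) with c = 5/125 < 1. Satisfied.
Case 3: T(n) = Theta(n^3).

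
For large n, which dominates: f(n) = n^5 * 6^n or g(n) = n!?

g(n) = n! grows faster: by Stirling n! ~ (n/e)^n sqrt(2*pi*n); (n/e)^n eventually dominates n^5 * 6^n.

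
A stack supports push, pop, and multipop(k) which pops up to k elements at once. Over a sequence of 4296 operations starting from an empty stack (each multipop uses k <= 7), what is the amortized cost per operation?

Each element is pushed exactly once and popped at most once (whether by pop or as part of a multipop). So the total number of individual pops over the whole sequence is at most the number of pushes, which is at most 4296. Total work <= 2 * 4296, hence O(1) amortized per operation.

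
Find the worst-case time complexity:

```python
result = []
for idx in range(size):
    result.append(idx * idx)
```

Time complexity: O(n).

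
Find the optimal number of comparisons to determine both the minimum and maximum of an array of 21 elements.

Naive approach: 40 comparisons (20 for max + 20 for min).
Optimal: Compare elements in pairs first (floor(n/2) = 10 comparisons), then find max among winners and min among losers (10 comparisons each).
Total: ceil(3n/2) - 2 = 30 comparisons. An adversary argument shows this is also a lower bound.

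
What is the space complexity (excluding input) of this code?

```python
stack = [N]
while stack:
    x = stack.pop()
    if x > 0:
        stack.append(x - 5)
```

Space complexity: O(1).
Only a constant amount of auxiliary storage is used; nothing grows with n.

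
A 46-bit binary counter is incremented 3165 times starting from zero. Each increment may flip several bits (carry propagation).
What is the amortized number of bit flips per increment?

Bit i flips on every 2^i-th increment, so over 3165 increments bit i flips floor(3165/2^i) times. Summing over i: total flips < 2 * 3165. Amortized: < 2 = O(1) per increment.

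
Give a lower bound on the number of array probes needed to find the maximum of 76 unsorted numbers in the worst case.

Adversary: any unprobed cell could hold a value larger than everything seen so far. If fewer than 76 cells are probed, the adversary places the max in an unprobed cell. So all 76 cells must be examined; together with 76-1 comparisons this is tight.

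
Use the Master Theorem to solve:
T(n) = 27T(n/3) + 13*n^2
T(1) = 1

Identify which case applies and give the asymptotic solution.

a=27, b=3, f(n)=13*n^2.
log_3(27) = 3 > 2.
Since f(n) = O(n^2) is polynomially smaller than n^3, Case 1 applies.
T(n) = Theta(n^3).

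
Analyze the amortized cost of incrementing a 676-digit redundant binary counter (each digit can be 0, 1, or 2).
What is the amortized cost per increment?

A redundant counter on 676 digits allows digit values 0, 1, 2. Increment adds 1 to the least significant digit and carries any 2 to a 0 plus +1 on the next digit. With potential Phi = (number of 2-digits), each increment does O(1) actual work plus a chain of carries, each of which decreases Phi by 1. Amortized O(1).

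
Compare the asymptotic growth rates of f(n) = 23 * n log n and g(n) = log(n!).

f(n) = 23 * n log n and g(n) = log(n!) are Theta of each other: Stirling: log(n!) = n log n - n + O(log n) = Theta(n log n); the constant 23 doesn't change the Theta class.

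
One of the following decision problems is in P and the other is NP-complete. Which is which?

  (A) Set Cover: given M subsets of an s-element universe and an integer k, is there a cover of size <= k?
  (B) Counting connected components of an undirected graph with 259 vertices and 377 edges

(A) is NP-complete: one of Karp's 21 NP-complete problems (with k part of the input).
(B) is P: BFS/DFS visits each vertex and edge once: O(V+E).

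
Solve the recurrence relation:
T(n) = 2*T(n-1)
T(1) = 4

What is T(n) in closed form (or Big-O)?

Each step multiplies by 2. T(n) = T(1)*2^(n-1) = 4*2^(n-1).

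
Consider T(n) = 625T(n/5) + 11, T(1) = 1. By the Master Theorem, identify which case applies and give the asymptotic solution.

a=625, b=5, f(n)=11.
log_5(625) = 4 > 0.
Since f(n) = O(n^0) is polynomially smaller than n^4, Case 1 applies.
T(n) = Theta(n^4).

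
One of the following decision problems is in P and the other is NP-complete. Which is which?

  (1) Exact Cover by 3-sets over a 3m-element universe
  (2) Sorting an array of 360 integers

(1) is NP-complete: one of Karp's 21 NP-complete problems.
(2) is P: merge sort runs in O(n log n).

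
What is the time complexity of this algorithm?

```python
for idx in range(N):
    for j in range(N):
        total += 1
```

Time complexity: O(n^2).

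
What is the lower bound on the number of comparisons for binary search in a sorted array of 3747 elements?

With 3747 possible positions, we need at least ceil(log_2(3747)) = 12 comparisons. Each comparison splits the remaining candidates by at most half.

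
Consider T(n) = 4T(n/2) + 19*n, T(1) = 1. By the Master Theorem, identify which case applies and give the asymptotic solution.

a=4, b=2, f(n)=19*n.
log_2(4) = 2 > 1.
Since f(n) = O(n^1) is polynomially smaller than n^2, Case 1 applies.
T(n) = Theta(n^2).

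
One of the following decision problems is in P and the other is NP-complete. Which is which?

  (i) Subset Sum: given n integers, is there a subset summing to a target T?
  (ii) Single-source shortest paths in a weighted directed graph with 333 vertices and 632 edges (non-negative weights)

(i) is NP-complete: one of Karp's 21 NP-complete problems.
(ii) is P: Dijkstra's algorithm runs in O((V+E) log V).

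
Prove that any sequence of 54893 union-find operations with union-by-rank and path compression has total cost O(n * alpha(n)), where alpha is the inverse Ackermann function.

Using Tarjan's analysis with rank-based potential function. Union-by-rank keeps tree height O(log n). Path compression flattens paths during find. For n = 54893 operations, total cost is O(n * alpha(n)), effectively O(n) since alpha grows incredibly slowly.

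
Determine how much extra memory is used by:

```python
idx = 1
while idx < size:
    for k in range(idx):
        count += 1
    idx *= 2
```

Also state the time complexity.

Space complexity: O(1).
Only a constant amount of auxiliary storage is used; nothing grows with n.
Time complexity: O(n).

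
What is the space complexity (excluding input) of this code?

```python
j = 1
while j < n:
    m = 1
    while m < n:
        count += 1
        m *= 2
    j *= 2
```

Space complexity: O(1).
Only a constant amount of auxiliary storage is used; nothing grows with n.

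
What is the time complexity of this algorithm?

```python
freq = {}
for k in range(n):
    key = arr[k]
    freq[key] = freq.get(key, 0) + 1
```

Time complexity: O(n).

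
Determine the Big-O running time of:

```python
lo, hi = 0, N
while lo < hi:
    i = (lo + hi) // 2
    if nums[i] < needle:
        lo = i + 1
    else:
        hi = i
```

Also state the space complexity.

Time complexity: O(log n).
Space complexity: O(1).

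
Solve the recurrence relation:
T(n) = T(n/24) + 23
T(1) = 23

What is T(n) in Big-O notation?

Each step divides n by 24 and adds 23. After log_24(n) steps, T(n) = O(log n).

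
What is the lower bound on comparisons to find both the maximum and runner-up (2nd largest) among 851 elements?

Lower bound: finding the max needs 851-1 comparisons. By an adversary weight-doubling argument, the maximum element must personally win at least ceil(log_2(851)) = 10 comparisons in any correct algorithm. The 2nd largest is among those 10 direct losers, and distinguishing it requires 10-1 more comparisons. Total >= 851-1 + 10-1 = 859. A balanced tournament achieves this bound exactly.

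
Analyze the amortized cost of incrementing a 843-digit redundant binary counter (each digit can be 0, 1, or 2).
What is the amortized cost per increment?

A redundant counter on 843 digits allows digit values 0, 1, 2. Increment adds 1 to the least significant digit and carries any 2 to a 0 plus +1 on the next digit. With potential Phi = (number of 2-digits), each increment does O(1) actual work plus a chain of carries, each of which decreases Phi by 1. Amortized O(1).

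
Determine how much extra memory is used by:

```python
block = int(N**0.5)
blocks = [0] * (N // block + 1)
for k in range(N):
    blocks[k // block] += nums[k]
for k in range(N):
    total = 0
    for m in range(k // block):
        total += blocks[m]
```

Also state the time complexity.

Space complexity: O(sqrt(n)).
Storage scales with sqrt(n).
Time complexity: O(n * sqrt(n)).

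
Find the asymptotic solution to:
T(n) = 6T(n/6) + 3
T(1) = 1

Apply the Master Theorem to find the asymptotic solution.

a=6, b=6, f(n)=3. log_6(6) = 1. Case 1 of Master Theorem: T(n) = O(n^1).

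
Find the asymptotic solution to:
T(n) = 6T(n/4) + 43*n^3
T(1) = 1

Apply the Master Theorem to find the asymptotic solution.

a=6, b=4, f(n)=43*n^3. log_4(6) = 1.292 < 3. Case 3: T(n) = O(n^3).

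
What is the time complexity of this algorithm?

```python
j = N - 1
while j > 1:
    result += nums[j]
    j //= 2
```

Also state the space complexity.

Time complexity: O(log n).
Space complexity: O(1).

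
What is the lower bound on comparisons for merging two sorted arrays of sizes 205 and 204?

Adversary argument: with sizes 205 and 204 (differing by at most 1), interleave the two arrays so that every consecutive pair in the output comes from different inputs. Then each of the 408 adjacent output pairs must be directly compared, or the algorithm cannot determine their relative order. So 408 comparisons are necessary; standard merge achieves this.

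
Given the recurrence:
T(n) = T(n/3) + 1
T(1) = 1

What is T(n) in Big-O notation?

Each step divides n by 3 and adds 1. After log_3(n) steps, T(n) = O(log n).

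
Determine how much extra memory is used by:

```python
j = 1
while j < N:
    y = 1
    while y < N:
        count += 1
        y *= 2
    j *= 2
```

Space complexity: O(1).
Only a constant amount of auxiliary storage is used; nothing grows with n.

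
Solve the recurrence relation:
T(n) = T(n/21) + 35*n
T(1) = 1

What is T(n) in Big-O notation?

Geometric series: 35*n*(1 + 1/21 + 1/21^2 + ...) = O(n). T(n) = O(n).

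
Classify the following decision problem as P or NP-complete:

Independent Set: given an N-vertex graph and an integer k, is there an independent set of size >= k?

This problem is NP-complete: complement of Clique (with k part of the input).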